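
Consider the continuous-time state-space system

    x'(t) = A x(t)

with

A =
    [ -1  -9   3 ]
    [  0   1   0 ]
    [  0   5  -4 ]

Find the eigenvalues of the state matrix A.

-4, -1, 1

det(sI - A) = s^3 - (tr A)s^2 + (M11 + M22 + M33)s - det A, where Mii is the 2×2 principal minor of A obtained by deleting row i and column i.
tr A = (-1) + 1 + (-4) = -4; M11 = 1·(-4) - 0·5 = -4 - 0 = -4; M22 = (-1)·(-4) - 3·0 = 4 - 0 = 4; M33 = (-1)·1 - (-9)·0 = -1 - 0 = -1; sum of minors = -1.
det A = (-1)·(1·(-4) - 0·5) - (-9)·(0·(-4) - 0·0) + 3·(0·5 - 1·0) = (-1)·(-4) - (-9)·0 + 3·0 = 4.
So p(s) = det(sI - A) = s^3 + 4s^2 - s - 4.
Rational-root test: any integer root divides -4. Testing small divisors, s = -1 works: p(-1) = -1 + 4 + 1 + (-4) = 0, so (s + 1) is a factor.
Dividing, p(s) = (s + 1)(s^2 + 3s - 4).
Factor s^2 + 3s - 4: two numbers with sum -3 and product -4 are 1 and -4, so s^2 + 3s - 4 = (s - 1)(s + 4).
Hence p(s) = (s - 1) (s + 1) (s + 4), with roots -4, -1, 1.
At least one eigenvalue has non-negative real part, so the system is not asymptotically stable.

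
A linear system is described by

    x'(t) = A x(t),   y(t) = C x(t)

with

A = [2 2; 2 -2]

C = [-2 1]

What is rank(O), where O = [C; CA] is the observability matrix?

2

CA = [[-2, -6]]
Observability matrix O = [C; CA] = [[-2, 1], [-2, -6]]
det(O) = (-2)·(-6) - 1·(-2) = 12 - (-2) = 14 ≠ 0, so rank(O) = 2.
rank(O) = 2 = n, so the pair (A, C) is completely observable.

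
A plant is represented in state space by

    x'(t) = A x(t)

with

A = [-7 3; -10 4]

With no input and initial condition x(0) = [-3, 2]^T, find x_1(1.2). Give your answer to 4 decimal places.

4.1478

det(sI - A) = s^2 - (tr A)s + det A, with tr A = (-7) + 4 = -3 and det A = (-7)·4 - 3·(-10) = -28 - (-30) = 2.
So p(s) = det(sI - A) = s^2 + 3s + 2.
Factor s^2 + 3s + 2: two numbers with sum -3 and product 2 are -1 and -2, so s^2 + 3s + 2 = (s + 1)(s + 2).
Hence p(s) = (s + 1) (s + 2), with roots -2, -1.
The eigenvalues -2, -1 are distinct and real, so A is diagonalisable and x(t) = e^{At} x(0) = V diag(e^{λ_i t}) V^{-1} x(0), where the columns of V are the eigenvectors.
λ = -2: A - (-2)I = [[-5, 3], [-10, 6]]. Row 1 gives (-5)·v1 + 3·v2 = 0, so take v_1 = [3, 5]^T.
λ = -1: A - (-1)I = [[-6, 3], [-10, 5]]. Row 1 gives (-6)·v1 + 3·v2 = 0, so take v_2 = [1, 2]^T.
V = [v_1 v_2] = [[3, 1], [5, 2]] has det V = 1, so V^{-1} = adj(V)/det V = [[2, -1], [-5, 3]].
Modal coordinates z(0) = V^{-1} x(0): 2·(-3) + (-1)·2 = -8; (-5)·(-3) + 3·2 = 21; so z(0) = [-8, 21]^T.
x_1(t) = Σ_i (v_i)_1 · z_i(0) · e^{λ_i t} (row 1 of V times the modal terms).
x_1(1.2) = 3·(-8)·e^{-2·1.2} + 1·21·e^{-1·1.2} = (-24)·0.090718 + 21·0.301194 = 4.1478.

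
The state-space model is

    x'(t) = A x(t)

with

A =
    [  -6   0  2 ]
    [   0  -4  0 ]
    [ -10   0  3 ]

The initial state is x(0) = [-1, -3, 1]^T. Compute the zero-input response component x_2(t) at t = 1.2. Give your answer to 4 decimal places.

-0.0247

det(sI - A) = s^3 - (tr A)s^2 + (M11 + M22 + M33)s - det A, where Mii is the 2×2 principal minor of A obtained by deleting row i and column i.
tr A = (-6) + (-4) + 3 = -7; M11 = (-4)·3 - 0·0 = -12 - 0 = -12; M22 = (-6)·3 - 2·(-10) = -18 - (-20) = 2; M33 = (-6)·(-4) - 0·0 = 24 - 0 = 24; sum of minors = 14.
det A = (-6)·((-4)·3 - 0·0) - 0·(0·3 - 0·(-10)) + 2·(0·0 - (-4)·(-10)) = (-6)·(-12) - 0·0 + 2·(-40) = -8.
So p(s) = det(sI - A) = s^3 + 7s^2 + 14s + 8.
Rational-root test: any integer root divides 8. Testing small divisors, s = -1 works: p(-1) = -1 + 7 + (-14) + 8 = 0, so (s + 1) is a factor.
Dividing, p(s) = (s + 1)(s^2 + 6s + 8).
Factor s^2 + 6s + 8: two numbers with sum -6 and product 8 are -2 and -4, so s^2 + 6s + 8 = (s + 2)(s + 4).
Hence p(s) = (s + 1) (s + 2) (s + 4), with roots -4, -2, -1.
The eigenvalues -4, -2, -1 are distinct and real, so A is diagonalisable and x(t) = e^{At} x(0) = V diag(e^{λ_i t}) V^{-1} x(0), where the columns of V are the eigenvectors.
λ = -4: A - (-4)I = [[-2, 0, 2], [0, 0, 0], [-10, 0, 7]]. v must be orthogonal to every row; (row 1) × (row 3) = [0, -6, 0], so take v_1 = [0, 1, 0]^T.
λ = -2: A - (-2)I = [[-4, 0, 2], [0, -2, 0], [-10, 0, 5]]. v must be orthogonal to every row; (row 1) × (row 2) = [4, 0, 8], so take v_2 = [1, 0, 2]^T.
λ = -1: A - (-1)I = [[-5, 0, 2], [0, -3, 0], [-10, 0, 4]]. v must be orthogonal to every row; (row 1) × (row 2) = [6, 0, 15], so take v_3 = [2, 0, 5]^T.
V = [v_1 v_2 v_3] = [[0, 1, 2], [1, 0, 0], [0, 2, 5]] has det V = -1, so V^{-1} = adj(V)/det V = [[0, 1, 0], [5, 0, -2], [-2, 0, 1]].
Modal coordinates z(0) = V^{-1} x(0): 0·(-1) + 1·(-3) + 0·1 = -3; 5·(-1) + 0·(-3) + (-2)·1 = -7; (-2)·(-1) + 0·(-3) + 1·1 = 3; so z(0) = [-3, -7, 3]^T.
x_2(t) = Σ_i (v_i)_2 · z_i(0) · e^{λ_i t} (row 2 of V times the modal terms).
x_2(1.2) = 1·(-3)·e^{-4·1.2} + 0·(-7)·e^{-2·1.2} + 0·3·e^{-1·1.2} = (-3)·0.008230 + 0·0.090718 + 0·0.301194 = -0.0247.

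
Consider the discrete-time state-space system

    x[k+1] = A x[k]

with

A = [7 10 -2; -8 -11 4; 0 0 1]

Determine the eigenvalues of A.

-3, -1, 1

det(zI - A) = z^3 - (tr A)z^2 + (M11 + M22 + M33)z - det A, where Mii is the 2×2 principal minor of A obtained by deleting row i and column i.
tr A = 7 + (-11) + 1 = -3; M11 = (-11)·1 - 4·0 = -11 - 0 = -11; M22 = 7·1 - (-2)·0 = 7 - 0 = 7; M33 = 7·(-11) - 10·(-8) = -77 - (-80) = 3; sum of minors = -1.
det A = 7·((-11)·1 - 4·0) - 10·((-8)·1 - 4·0) + (-2)·((-8)·0 - (-11)·0) = 7·(-11) - 10·(-8) + (-2)·0 = 3.
So p(z) = det(zI - A) = z^3 + 3z^2 - z - 3.
Rational-root test: any integer root divides -3. Testing small divisors, z = -1 works: p(-1) = -1 + 3 + 1 + (-3) = 0, so (z + 1) is a factor.
Dividing, p(z) = (z + 1)(z^2 + 2z - 3).
Factor z^2 + 2z - 3: two numbers with sum -2 and product -3 are 1 and -3, so z^2 + 2z - 3 = (z - 1)(z + 3).
Hence p(z) = (z - 1) (z + 1) (z + 3), with roots -3, -1, 1.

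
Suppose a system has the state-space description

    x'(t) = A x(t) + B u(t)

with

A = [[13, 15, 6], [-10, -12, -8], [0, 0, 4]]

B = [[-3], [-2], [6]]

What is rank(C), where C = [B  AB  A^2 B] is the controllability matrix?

2

AB = [[-33], [6], [24]]
A^2B = [[-195], [66], [96]]
Controllability matrix C = [B  AB  A^2B] = [[-3, -33, -195], [-2, 6, 66], [6, 24, 96]]
The rows r1, r2, r3 of C are linearly dependent: 2·r1 + 3·r2 + 2·r3 = 0 (check each entry), so rank(C) ≤ 2.
The 2×2 minor from rows 1, 2, columns 1, 2 is (-3)·6 - (-33)·(-2) = -18 - 66 = -84 ≠ 0, so rank(C) = 2.
rank(C) = 2 < n = 3, so the pair (A, B) is not completely controllable.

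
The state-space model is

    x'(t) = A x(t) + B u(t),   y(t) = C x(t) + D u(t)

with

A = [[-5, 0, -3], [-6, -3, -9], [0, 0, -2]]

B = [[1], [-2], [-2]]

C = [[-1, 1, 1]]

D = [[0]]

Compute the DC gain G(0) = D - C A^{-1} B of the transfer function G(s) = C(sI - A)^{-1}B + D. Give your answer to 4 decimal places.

-1.0667

G(0) = C(-A)^{-1}B + D = -C A^{-1} B + D.
det A = -30, so A^{-1} = (1/-30)·adj(A) = [[-1/5, 0, 3/10], [2/5, -1/3, 9/10], [0, 0, -1/2]]
A^{-1} B = [-4/5, -11/15, 1]^T
C A^{-1} B = 16/15
G(0) = D - C A^{-1} B = 0 - (16/15) = -16/15 ≈ -1.0667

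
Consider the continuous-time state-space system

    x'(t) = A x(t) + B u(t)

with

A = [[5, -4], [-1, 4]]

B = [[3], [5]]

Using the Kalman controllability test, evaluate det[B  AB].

76

AB = [[-5], [17]]
Controllability matrix C = [B  AB] = [[3, -5], [5, 17]]
det(C) = 3·17 - (-5)·5 = 51 - (-25) = 76
Since det(C) ≠ 0, rank(C) = 2 and the system is completely controllable.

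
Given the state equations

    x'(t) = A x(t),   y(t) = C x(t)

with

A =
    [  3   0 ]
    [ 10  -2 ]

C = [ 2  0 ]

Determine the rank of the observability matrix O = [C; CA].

1

CA = [[6, 0]]
Observability matrix O = [C; CA] = [[2, 0], [6, 0]]
Every row of O is a scalar multiple of row 1 = [2, 0] (multipliers 1, 3), so the rows span a one-dimensional space.
O ≠ 0, hence rank(O) = 1.
rank(O) = 1 < n = 2, so the pair (A, C) is not completely observable.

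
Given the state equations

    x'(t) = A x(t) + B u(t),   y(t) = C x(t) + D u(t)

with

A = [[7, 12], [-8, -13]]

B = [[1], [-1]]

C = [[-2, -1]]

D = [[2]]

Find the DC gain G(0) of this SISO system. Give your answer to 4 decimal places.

G(0) = C(-A)^{-1}B + D = -C A^{-1} B + D.
det A = 5, so A^{-1} = (1/5)·adj(A) = [[-13/5, -12/5], [8/5, 7/5]]
A^{-1} B = [-1/5, 1/5]^T
C A^{-1} B = 1/5
G(0) = D - C A^{-1} B = 2 - (1/5) = 9/5 ≈ 1.8000

1.8000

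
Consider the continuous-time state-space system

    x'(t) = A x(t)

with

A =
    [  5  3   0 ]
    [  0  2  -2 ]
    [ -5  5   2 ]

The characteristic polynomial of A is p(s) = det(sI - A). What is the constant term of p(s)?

-100

Expand det(sI - A) for the 3×3 matrix.
p(s) = s^3 - 9s^2 + 34s - 100.
(Check: constant term = det(-A) = (-1)^3 det A = -100; coefficient of s^2 = -tr A = -9.)
The constant term is -100.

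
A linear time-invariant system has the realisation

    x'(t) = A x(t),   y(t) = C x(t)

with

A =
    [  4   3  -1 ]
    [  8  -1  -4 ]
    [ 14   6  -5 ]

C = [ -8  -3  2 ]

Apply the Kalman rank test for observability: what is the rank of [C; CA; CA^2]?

2

CA = [[-28, -9, 10]]
CA^2 = [[-44, -15, 14]]
Observability matrix O = [C; CA; CA^2] = [[-8, -3, 2], [-28, -9, 10], [-44, -15, 14]]
The columns c1, c2, c3 of O are linearly dependent: c1 - 2·c2 + c3 = 0 (check each entry), so rank(O) ≤ 2.
The 2×2 minor from rows 1, 2, columns 1, 2 is (-8)·(-9) - (-3)·(-28) = 72 - 84 = -12 ≠ 0, so rank(O) = 2.
rank(O) = 2 < n = 3, so the pair (A, C) is not completely observable.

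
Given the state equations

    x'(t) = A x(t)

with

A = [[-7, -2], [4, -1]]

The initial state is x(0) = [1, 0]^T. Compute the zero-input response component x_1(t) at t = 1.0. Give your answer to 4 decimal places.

-0.0363

det(sI - A) = s^2 - (tr A)s + det A, with tr A = (-7) + (-1) = -8 and det A = (-7)·(-1) - (-2)·4 = 7 - (-8) = 15.
So p(s) = det(sI - A) = s^2 + 8s + 15.
Factor s^2 + 8s + 15: two numbers with sum -8 and product 15 are -3 and -5, so s^2 + 8s + 15 = (s + 3)(s + 5).
Hence p(s) = (s + 3) (s + 5), with roots -5, -3.
The eigenvalues -5, -3 are distinct and real, so A is diagonalisable and x(t) = e^{At} x(0) = V diag(e^{λ_i t}) V^{-1} x(0), where the columns of V are the eigenvectors.
λ = -5: A - (-5)I = [[-2, -2], [4, 4]]. Row 1 gives (-2)·v1 + (-2)·v2 = 0, so take v_1 = [1, -1]^T.
λ = -3: A - (-3)I = [[-4, -2], [4, 2]]. Row 1 gives (-4)·v1 + (-2)·v2 = 0, so take v_2 = [1, -2]^T.
V = [v_1 v_2] = [[1, 1], [-1, -2]] has det V = -1, so V^{-1} = adj(V)/det V = [[2, 1], [-1, -1]].
Modal coordinates z(0) = V^{-1} x(0): 2·1 + 1·0 = 2; (-1)·1 + (-1)·0 = -1; so z(0) = [2, -1]^T.
x_1(t) = Σ_i (v_i)_1 · z_i(0) · e^{λ_i t} (row 1 of V times the modal terms).
x_1(1.0) = 1·2·e^{-5·1.0} + 1·(-1)·e^{-3·1.0} = 2·0.006738 + (-1)·0.049787 = -0.0363.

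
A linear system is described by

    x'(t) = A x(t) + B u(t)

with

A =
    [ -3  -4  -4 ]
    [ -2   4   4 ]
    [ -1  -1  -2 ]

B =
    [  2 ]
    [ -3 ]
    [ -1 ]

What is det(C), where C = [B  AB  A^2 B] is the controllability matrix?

266

AB = [[10], [-20], [3]]
A^2B = [[38], [-88], [4]]
Controllability matrix C = [B  AB  A^2B] = [[2, 10, 38], [-3, -20, -88], [-1, 3, 4]]
Expanding along the first row, det(C) = 2·((-20)·4 - (-88)·3) - 10·((-3)·4 - (-88)·(-1)) + 38·((-3)·3 - (-20)·(-1)) = 2·184 - 10·(-100) + 38·(-29) = 266
Since det(C) ≠ 0, rank(C) = 3 and the system is completely controllable.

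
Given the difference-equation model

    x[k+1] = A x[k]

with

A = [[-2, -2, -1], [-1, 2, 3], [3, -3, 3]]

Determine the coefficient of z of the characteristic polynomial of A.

6

Expand det(zI - A) for the 3×3 matrix.
p(z) = z^3 - 3z^2 + 6z + 51.
(Check: constant term = det(-A) = (-1)^3 det A = 51; coefficient of z^2 = -tr A = -3.)
The coefficient of z is 6.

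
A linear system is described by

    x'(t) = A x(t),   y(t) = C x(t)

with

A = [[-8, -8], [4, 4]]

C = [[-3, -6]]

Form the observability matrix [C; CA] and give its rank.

CA = [[0, 0]]
Observability matrix O = [C; CA] = [[-3, -6], [0, 0]]
Every row of O is a scalar multiple of row 1 = [-3, -6] (multipliers 1, 0), so the rows span a one-dimensional space.
O ≠ 0, hence rank(O) = 1.
rank(O) = 1 < n = 2, so the pair (A, C) is not completely observable.

1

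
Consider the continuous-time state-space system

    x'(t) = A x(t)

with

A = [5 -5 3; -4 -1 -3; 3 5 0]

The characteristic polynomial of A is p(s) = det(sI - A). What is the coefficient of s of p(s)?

-19

Expand det(sI - A) for the 3×3 matrix.
p(s) = s^3 - 4s^2 - 19s - 69.
(Check: constant term = det(-A) = (-1)^3 det A = -69; coefficient of s^2 = -tr A = -4.)
The coefficient of s is -19.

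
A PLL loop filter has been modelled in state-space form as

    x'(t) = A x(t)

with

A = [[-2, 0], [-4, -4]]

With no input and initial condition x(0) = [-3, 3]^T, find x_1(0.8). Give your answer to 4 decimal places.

-0.6057

det(sI - A) = s^2 - (tr A)s + det A, with tr A = (-2) + (-4) = -6 and det A = (-2)·(-4) - 0·(-4) = 8 - 0 = 8.
So p(s) = det(sI - A) = s^2 + 6s + 8.
Factor s^2 + 6s + 8: two numbers with sum -6 and product 8 are -2 and -4, so s^2 + 6s + 8 = (s + 2)(s + 4).
Hence p(s) = (s + 2) (s + 4), with roots -4, -2.
The eigenvalues -4, -2 are distinct and real, so A is diagonalisable and x(t) = e^{At} x(0) = V diag(e^{λ_i t}) V^{-1} x(0), where the columns of V are the eigenvectors.
λ = -4: A - (-4)I = [[2, 0], [-4, 0]]. Row 1 gives 2·v1 + 0·v2 = 0, so take v_1 = [0, 1]^T.
λ = -2: A - (-2)I = [[0, 0], [-4, -2]]. Row 2 gives (-4)·v1 + (-2)·v2 = 0, so take v_2 = [1, -2]^T.
V = [v_1 v_2] = [[0, 1], [1, -2]] has det V = -1, so V^{-1} = adj(V)/det V = [[2, 1], [1, 0]].
Modal coordinates z(0) = V^{-1} x(0): 2·(-3) + 1·3 = -3; 1·(-3) + 0·3 = -3; so z(0) = [-3, -3]^T.
x_1(t) = Σ_i (v_i)_1 · z_i(0) · e^{λ_i t} (row 1 of V times the modal terms).
x_1(0.8) = 0·(-3)·e^{-4·0.8} + 1·(-3)·e^{-2·0.8} = 0·0.040762 + (-3)·0.201897 = -0.6057.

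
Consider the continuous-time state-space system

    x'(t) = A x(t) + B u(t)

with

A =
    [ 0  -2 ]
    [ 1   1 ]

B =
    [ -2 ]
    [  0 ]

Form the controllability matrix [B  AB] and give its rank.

AB = [[0], [-2]]
Controllability matrix C = [B  AB] = [[-2, 0], [0, -2]]
det(C) = (-2)·(-2) - 0·0 = 4 - 0 = 4 ≠ 0, so rank(C) = 2.
rank(C) = 2 = n, so the pair (A, B) is completely controllable.

2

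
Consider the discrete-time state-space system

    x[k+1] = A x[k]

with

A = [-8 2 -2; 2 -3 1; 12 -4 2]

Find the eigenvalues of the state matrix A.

det(zI - A) = z^3 - (tr A)z^2 + (M11 + M22 + M33)z - det A, where Mii is the 2×2 principal minor of A obtained by deleting row i and column i.
tr A = (-8) + (-3) + 2 = -9; M11 = (-3)·2 - 1·(-4) = -6 - (-4) = -2; M22 = (-8)·2 - (-2)·12 = -16 - (-24) = 8; M33 = (-8)·(-3) - 2·2 = 24 - 4 = 20; sum of minors = 26.
det A = (-8)·((-3)·2 - 1·(-4)) - 2·(2·2 - 1·12) + (-2)·(2·(-4) - (-3)·12) = (-8)·(-2) - 2·(-8) + (-2)·28 = -24.
So p(z) = det(zI - A) = z^3 + 9z^2 + 26z + 24.
Rational-root test: any integer root divides 24. Testing small divisors, z = -2 works: p(-2) = -8 + 36 + (-52) + 24 = 0, so (z + 2) is a factor.
Dividing, p(z) = (z + 2)(z^2 + 7z + 12).
Factor z^2 + 7z + 12: two numbers with sum -7 and product 12 are -3 and -4, so z^2 + 7z + 12 = (z + 3)(z + 4).
Hence p(z) = (z + 2) (z + 3) (z + 4), with roots -4, -3, -2.

-4, -3, -2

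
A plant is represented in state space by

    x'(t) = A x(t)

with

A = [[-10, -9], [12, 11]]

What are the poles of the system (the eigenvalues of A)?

det(sI - A) = s^2 - (tr A)s + det A, with tr A = (-10) + 11 = 1 and det A = (-10)·11 - (-9)·12 = -110 - (-108) = -2.
So p(s) = det(sI - A) = s^2 - s - 2.
Factor s^2 - s - 2: two numbers with sum 1 and product -2 are 2 and -1, so s^2 - s - 2 = (s - 2)(s + 1).
Hence p(s) = (s - 2) (s + 1), with roots -1, 2.
At least one eigenvalue has non-negative real part, so the system is not asymptotically stable.

-1, 2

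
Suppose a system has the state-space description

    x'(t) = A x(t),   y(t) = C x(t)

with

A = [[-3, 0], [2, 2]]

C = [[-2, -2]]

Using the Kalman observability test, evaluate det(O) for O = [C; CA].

12

CA = [[2, -4]]
Observability matrix O = [C; CA] = [[-2, -2], [2, -4]]
det(O) = (-2)·(-4) - (-2)·2 = 8 - (-4) = 12
Since det(O) ≠ 0, rank(O) = 2 and the system is completely observable.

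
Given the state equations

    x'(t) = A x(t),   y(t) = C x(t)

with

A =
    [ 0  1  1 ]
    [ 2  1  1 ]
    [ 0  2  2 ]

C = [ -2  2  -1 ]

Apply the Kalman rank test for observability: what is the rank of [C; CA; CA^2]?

CA = [[4, -2, -2]]
CA^2 = [[-4, -2, -2]]
Observability matrix O = [C; CA; CA^2] = [[-2, 2, -1], [4, -2, -2], [-4, -2, -2]]
det(O) = (-2)·((-2)·(-2) - (-2)·(-2)) - 2·(4·(-2) - (-2)·(-4)) + (-1)·(4·(-2) - (-2)·(-4)) = (-2)·0 - 2·(-16) + (-1)·(-16) = 48 ≠ 0, so rank(O) = 3.
rank(O) = 3 = n, so the pair (A, C) is completely observable.

3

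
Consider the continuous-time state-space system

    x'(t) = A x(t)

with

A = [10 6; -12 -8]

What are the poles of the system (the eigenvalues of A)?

-2, 4

det(sI - A) = s^2 - (tr A)s + det A, with tr A = 10 + (-8) = 2 and det A = 10·(-8) - 6·(-12) = -80 - (-72) = -8.
So p(s) = det(sI - A) = s^2 - 2s - 8.
Factor s^2 - 2s - 8: two numbers with sum 2 and product -8 are 4 and -2, so s^2 - 2s - 8 = (s - 4)(s + 2).
Hence p(s) = (s - 4) (s + 2), with roots -2, 4.
At least one eigenvalue has non-negative real part, so the system is not asymptotically stable.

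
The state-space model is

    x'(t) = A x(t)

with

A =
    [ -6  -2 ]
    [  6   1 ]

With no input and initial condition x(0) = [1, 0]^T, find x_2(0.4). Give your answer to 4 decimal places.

det(sI - A) = s^2 - (tr A)s + det A, with tr A = (-6) + 1 = -5 and det A = (-6)·1 - (-2)·6 = -6 - (-12) = 6.
So p(s) = det(sI - A) = s^2 + 5s + 6.
Factor s^2 + 5s + 6: two numbers with sum -5 and product 6 are -2 and -3, so s^2 + 5s + 6 = (s + 2)(s + 3).
Hence p(s) = (s + 2) (s + 3), with roots -3, -2.
The eigenvalues -3, -2 are distinct and real, so A is diagonalisable and x(t) = e^{At} x(0) = V diag(e^{λ_i t}) V^{-1} x(0), where the columns of V are the eigenvectors.
λ = -3: A - (-3)I = [[-3, -2], [6, 4]]. Row 1 gives (-3)·v1 + (-2)·v2 = 0, so take v_1 = [2, -3]^T.
λ = -2: A - (-2)I = [[-4, -2], [6, 3]]. Row 1 gives (-4)·v1 + (-2)·v2 = 0, so take v_2 = [1, -2]^T.
V = [v_1 v_2] = [[2, 1], [-3, -2]] has det V = -1, so V^{-1} = adj(V)/det V = [[2, 1], [-3, -2]].
Modal coordinates z(0) = V^{-1} x(0): 2·1 + 1·0 = 2; (-3)·1 + (-2)·0 = -3; so z(0) = [2, -3]^T.
x_2(t) = Σ_i (v_i)_2 · z_i(0) · e^{λ_i t} (row 2 of V times the modal terms).
x_2(0.4) = (-3)·2·e^{-3·0.4} + (-2)·(-3)·e^{-2·0.4} = (-6)·0.301194 + 6·0.449329 = 0.8888.

0.8888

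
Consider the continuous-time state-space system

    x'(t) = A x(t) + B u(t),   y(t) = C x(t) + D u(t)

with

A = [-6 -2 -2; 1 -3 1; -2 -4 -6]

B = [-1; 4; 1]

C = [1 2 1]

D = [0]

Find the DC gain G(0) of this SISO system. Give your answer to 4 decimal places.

G(0) = C(-A)^{-1}B + D = -C A^{-1} B + D.
det A = -120, so A^{-1} = (1/-120)·adj(A) = [[-11/60, 1/30, 1/15], [-1/30, -4/15, -1/30], [1/12, 1/6, -1/6]]
A^{-1} B = [23/60, -16/15, 5/12]^T
C A^{-1} B = -4/3
G(0) = D - C A^{-1} B = 0 - (-4/3) = 4/3 ≈ 1.3333

1.3333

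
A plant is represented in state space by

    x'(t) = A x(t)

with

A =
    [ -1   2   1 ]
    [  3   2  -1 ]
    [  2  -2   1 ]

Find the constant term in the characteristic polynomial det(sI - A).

20

Expand det(sI - A) for the 3×3 matrix.
p(s) = s^3 - 2s^2 - 11s + 20.
(Check: constant term = det(-A) = (-1)^3 det A = 20; coefficient of s^2 = -tr A = -2.)
The constant term is 20.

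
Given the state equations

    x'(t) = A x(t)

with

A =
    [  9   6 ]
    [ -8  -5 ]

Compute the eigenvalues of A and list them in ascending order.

1, 3

det(sI - A) = s^2 - (tr A)s + det A, with tr A = 9 + (-5) = 4 and det A = 9·(-5) - 6·(-8) = -45 - (-48) = 3.
So p(s) = det(sI - A) = s^2 - 4s + 3.
Factor s^2 - 4s + 3: two numbers with sum 4 and product 3 are 3 and 1, so s^2 - 4s + 3 = (s - 3)(s - 1).
Hence p(s) = (s - 3) (s - 1), with roots 1, 3.
At least one eigenvalue has non-negative real part, so the system is not asymptotically stable.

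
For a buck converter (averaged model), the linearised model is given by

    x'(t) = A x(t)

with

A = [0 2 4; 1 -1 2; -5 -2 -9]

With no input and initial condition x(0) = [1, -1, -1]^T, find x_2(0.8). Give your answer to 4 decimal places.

-0.4243

det(sI - A) = s^3 - (tr A)s^2 + (M11 + M22 + M33)s - det A, where Mii is the 2×2 principal minor of A obtained by deleting row i and column i.
tr A = 0 + (-1) + (-9) = -10; M11 = (-1)·(-9) - 2·(-2) = 9 - (-4) = 13; M22 = 0·(-9) - 4·(-5) = 0 - (-20) = 20; M33 = 0·(-1) - 2·1 = 0 - 2 = -2; sum of minors = 31.
det A = 0·((-1)·(-9) - 2·(-2)) - 2·(1·(-9) - 2·(-5)) + 4·(1·(-2) - (-1)·(-5)) = 0·13 - 2·1 + 4·(-7) = -30.
So p(s) = det(sI - A) = s^3 + 10s^2 + 31s + 30.
Rational-root test: any integer root divides 30. Testing small divisors, s = -2 works: p(-2) = -8 + 40 + (-62) + 30 = 0, so (s + 2) is a factor.
Dividing, p(s) = (s + 2)(s^2 + 8s + 15).
Factor s^2 + 8s + 15: two numbers with sum -8 and product 15 are -3 and -5, so s^2 + 8s + 15 = (s + 3)(s + 5).
Hence p(s) = (s + 2) (s + 3) (s + 5), with roots -5, -3, -2.
The eigenvalues -5, -3, -2 are distinct and real, so A is diagonalisable and x(t) = e^{At} x(0) = V diag(e^{λ_i t}) V^{-1} x(0), where the columns of V are the eigenvectors.
λ = -5: A - (-5)I = [[5, 2, 4], [1, 4, 2], [-5, -2, -4]]. v must be orthogonal to every row; (row 1) × (row 2) = [-12, -6, 18], so take v_1 = [2, 1, -3]^T.
λ = -3: A - (-3)I = [[3, 2, 4], [1, 2, 2], [-5, -2, -6]]. v must be orthogonal to every row; (row 1) × (row 2) = [-4, -2, 4], so take v_2 = [-2, -1, 2]^T.
λ = -2: A - (-2)I = [[2, 2, 4], [1, 1, 2], [-5, -2, -7]]. v must be orthogonal to every row; (row 1) × (row 3) = [-6, -6, 6], so take v_3 = [1, 1, -1]^T.
V = [v_1 v_2 v_3] = [[2, -2, 1], [1, -1, 1], [-3, 2, -1]] has det V = 1, so V^{-1} = adj(V)/det V = [[-1, 0, -1], [-2, 1, -1], [-1, 2, 0]].
Modal coordinates z(0) = V^{-1} x(0): (-1)·1 + 0·(-1) + (-1)·(-1) = 0; (-2)·1 + 1·(-1) + (-1)·(-1) = -2; (-1)·1 + 2·(-1) + 0·(-1) = -3; so z(0) = [0, -2, -3]^T.
x_2(t) = Σ_i (v_i)_2 · z_i(0) · e^{λ_i t} (row 2 of V times the modal terms).
x_2(0.8) = 1·0·e^{-5·0.8} + (-1)·(-2)·e^{-3·0.8} + 1·(-3)·e^{-2·0.8} = 0·0.018316 + 2·0.090718 + (-3)·0.201897 = -0.4243.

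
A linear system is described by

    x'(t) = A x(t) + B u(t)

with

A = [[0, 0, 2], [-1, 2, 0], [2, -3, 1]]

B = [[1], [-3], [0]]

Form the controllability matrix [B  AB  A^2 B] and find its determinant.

AB = [[0], [-7], [11]]
A^2B = [[22], [-14], [32]]
Controllability matrix C = [B  AB  A^2B] = [[1, 0, 22], [-3, -7, -14], [0, 11, 32]]
Expanding along the first row, det(C) = 1·((-7)·32 - (-14)·11) - 0·((-3)·32 - (-14)·0) + 22·((-3)·11 - (-7)·0) = 1·(-70) - 0·(-96) + 22·(-33) = -796
Since det(C) ≠ 0, rank(C) = 3 and the system is completely controllable.

-796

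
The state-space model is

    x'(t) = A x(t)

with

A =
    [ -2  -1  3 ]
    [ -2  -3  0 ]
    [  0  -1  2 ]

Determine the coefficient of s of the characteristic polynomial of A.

-6

Expand det(sI - A) for the 3×3 matrix.
p(s) = s^3 + 3s^2 - 6s - 14.
(Check: constant term = det(-A) = (-1)^3 det A = -14; coefficient of s^2 = -tr A = 3.)
The coefficient of s is -6.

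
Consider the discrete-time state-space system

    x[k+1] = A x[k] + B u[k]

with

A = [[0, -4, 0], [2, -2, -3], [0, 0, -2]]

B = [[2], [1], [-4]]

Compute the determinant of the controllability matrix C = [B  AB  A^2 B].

-4096

AB = [[-4], [14], [8]]
A^2B = [[-56], [-60], [-16]]
Controllability matrix C = [B  AB  A^2B] = [[2, -4, -56], [1, 14, -60], [-4, 8, -16]]
Expanding along the first row, det(C) = 2·(14·(-16) - (-60)·8) - (-4)·(1·(-16) - (-60)·(-4)) + (-56)·(1·8 - 14·(-4)) = 2·256 - (-4)·(-256) + (-56)·64 = -4096
Since det(C) ≠ 0, rank(C) = 3 and the system is completely controllable.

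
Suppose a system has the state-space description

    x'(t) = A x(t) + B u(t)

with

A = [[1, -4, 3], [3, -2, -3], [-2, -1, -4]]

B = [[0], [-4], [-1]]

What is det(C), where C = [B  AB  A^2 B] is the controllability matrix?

-3350

AB = [[13], [11], [8]]
A^2B = [[-7], [-7], [-69]]
Controllability matrix C = [B  AB  A^2B] = [[0, 13, -7], [-4, 11, -7], [-1, 8, -69]]
Expanding along the first row, det(C) = 0·(11·(-69) - (-7)·8) - 13·((-4)·(-69) - (-7)·(-1)) + (-7)·((-4)·8 - 11·(-1)) = 0·(-703) - 13·269 + (-7)·(-21) = -3350
Since det(C) ≠ 0, rank(C) = 3 and the system is completely controllable.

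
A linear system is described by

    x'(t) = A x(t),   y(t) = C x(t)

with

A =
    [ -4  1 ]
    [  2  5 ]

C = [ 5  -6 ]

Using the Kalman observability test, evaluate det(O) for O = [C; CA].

CA = [[-32, -25]]
Observability matrix O = [C; CA] = [[5, -6], [-32, -25]]
det(O) = 5·(-25) - (-6)·(-32) = -125 - 192 = -317
Since det(O) ≠ 0, rank(O) = 2 and the system is completely observable.

-317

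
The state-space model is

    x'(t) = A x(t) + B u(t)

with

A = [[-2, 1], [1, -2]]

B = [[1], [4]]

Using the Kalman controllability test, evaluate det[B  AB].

-15

AB = [[2], [-7]]
Controllability matrix C = [B  AB] = [[1, 2], [4, -7]]
det(C) = 1·(-7) - 2·4 = -7 - 8 = -15
Since det(C) ≠ 0, rank(C) = 2 and the system is completely controllable.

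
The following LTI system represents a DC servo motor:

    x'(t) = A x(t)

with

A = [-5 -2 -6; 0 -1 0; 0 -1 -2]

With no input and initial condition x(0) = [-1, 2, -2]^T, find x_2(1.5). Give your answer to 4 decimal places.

det(sI - A) = s^3 - (tr A)s^2 + (M11 + M22 + M33)s - det A, where Mii is the 2×2 principal minor of A obtained by deleting row i and column i.
tr A = (-5) + (-1) + (-2) = -8; M11 = (-1)·(-2) - 0·(-1) = 2 - 0 = 2; M22 = (-5)·(-2) - (-6)·0 = 10 - 0 = 10; M33 = (-5)·(-1) - (-2)·0 = 5 - 0 = 5; sum of minors = 17.
det A = (-5)·((-1)·(-2) - 0·(-1)) - (-2)·(0·(-2) - 0·0) + (-6)·(0·(-1) - (-1)·0) = (-5)·2 - (-2)·0 + (-6)·0 = -10.
So p(s) = det(sI - A) = s^3 + 8s^2 + 17s + 10.
Rational-root test: any integer root divides 10. Testing small divisors, s = -1 works: p(-1) = -1 + 8 + (-17) + 10 = 0, so (s + 1) is a factor.
Dividing, p(s) = (s + 1)(s^2 + 7s + 10).
Factor s^2 + 7s + 10: two numbers with sum -7 and product 10 are -2 and -5, so s^2 + 7s + 10 = (s + 2)(s + 5).
Hence p(s) = (s + 1) (s + 2) (s + 5), with roots -5, -2, -1.
The eigenvalues -5, -2, -1 are distinct and real, so A is diagonalisable and x(t) = e^{At} x(0) = V diag(e^{λ_i t}) V^{-1} x(0), where the columns of V are the eigenvectors.
λ = -5: A - (-5)I = [[0, -2, -6], [0, 4, 0], [0, -1, 3]]. v must be orthogonal to every row; (row 1) × (row 2) = [24, 0, 0], so take v_1 = [1, 0, 0]^T.
λ = -2: A - (-2)I = [[-3, -2, -6], [0, 1, 0], [0, -1, 0]]. v must be orthogonal to every row; (row 1) × (row 2) = [6, 0, -3], so take v_2 = [-2, 0, 1]^T.
λ = -1: A - (-1)I = [[-4, -2, -6], [0, 0, 0], [0, -1, -1]]. v must be orthogonal to every row; (row 1) × (row 3) = [-4, -4, 4], so take v_3 = [1, 1, -1]^T.
V = [v_1 v_2 v_3] = [[1, -2, 1], [0, 0, 1], [0, 1, -1]] has det V = -1, so V^{-1} = adj(V)/det V = [[1, 1, 2], [0, 1, 1], [0, 1, 0]].
Modal coordinates z(0) = V^{-1} x(0): 1·(-1) + 1·2 + 2·(-2) = -3; 0·(-1) + 1·2 + 1·(-2) = 0; 0·(-1) + 1·2 + 0·(-2) = 2; so z(0) = [-3, 0, 2]^T.
x_2(t) = Σ_i (v_i)_2 · z_i(0) · e^{λ_i t} (row 2 of V times the modal terms).
x_2(1.5) = 0·(-3)·e^{-5·1.5} + 0·0·e^{-2·1.5} + 1·2·e^{-1·1.5} = 0·0.000553 + 0·0.049787 + 2·0.223130 = 0.4463.

0.4463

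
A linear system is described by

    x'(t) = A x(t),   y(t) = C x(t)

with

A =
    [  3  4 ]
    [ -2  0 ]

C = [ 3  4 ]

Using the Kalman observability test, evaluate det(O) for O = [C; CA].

32

CA = [[1, 12]]
Observability matrix O = [C; CA] = [[3, 4], [1, 12]]
det(O) = 3·12 - 4·1 = 36 - 4 = 32
Since det(O) ≠ 0, rank(O) = 2 and the system is completely observable.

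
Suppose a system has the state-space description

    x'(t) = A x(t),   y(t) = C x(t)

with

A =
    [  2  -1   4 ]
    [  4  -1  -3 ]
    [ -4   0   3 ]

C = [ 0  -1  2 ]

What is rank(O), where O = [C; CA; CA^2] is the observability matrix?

CA = [[-12, 1, 9]]
CA^2 = [[-56, 11, -24]]
Observability matrix O = [C; CA; CA^2] = [[0, -1, 2], [-12, 1, 9], [-56, 11, -24]]
det(O) = 0·(1·(-24) - 9·11) - (-1)·((-12)·(-24) - 9·(-56)) + 2·((-12)·11 - 1·(-56)) = 0·(-123) - (-1)·792 + 2·(-76) = 640 ≠ 0, so rank(O) = 3.
rank(O) = 3 = n, so the pair (A, C) is completely observable.

3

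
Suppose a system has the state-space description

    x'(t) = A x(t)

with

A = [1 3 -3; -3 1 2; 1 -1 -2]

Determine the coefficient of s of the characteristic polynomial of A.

11

Expand det(sI - A) for the 3×3 matrix.
p(s) = s^3 + 11s + 18.
(Check: constant term = det(-A) = (-1)^3 det A = 18; coefficient of s^2 = -tr A = 0.)
The coefficient of s is 11.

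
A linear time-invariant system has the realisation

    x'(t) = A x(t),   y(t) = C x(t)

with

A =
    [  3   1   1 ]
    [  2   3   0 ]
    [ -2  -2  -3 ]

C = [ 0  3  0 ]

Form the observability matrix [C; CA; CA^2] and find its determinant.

CA = [[6, 9, 0]]
CA^2 = [[36, 33, 6]]
Observability matrix O = [C; CA; CA^2] = [[0, 3, 0], [6, 9, 0], [36, 33, 6]]
Expanding along the first row, det(O) = 0·(9·6 - 0·33) - 3·(6·6 - 0·36) + 0·(6·33 - 9·36) = 0·54 - 3·36 + 0·(-126) = -108
Since det(O) ≠ 0, rank(O) = 3 and the system is completely observable.

-108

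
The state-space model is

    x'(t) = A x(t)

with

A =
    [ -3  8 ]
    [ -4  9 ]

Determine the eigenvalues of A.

det(sI - A) = s^2 - (tr A)s + det A, with tr A = (-3) + 9 = 6 and det A = (-3)·9 - 8·(-4) = -27 - (-32) = 5.
So p(s) = det(sI - A) = s^2 - 6s + 5.
Factor s^2 - 6s + 5: two numbers with sum 6 and product 5 are 5 and 1, so s^2 - 6s + 5 = (s - 5)(s - 1).
Hence p(s) = (s - 5) (s - 1), with roots 1, 5.
At least one eigenvalue has non-negative real part, so the system is not asymptotically stable.

1, 5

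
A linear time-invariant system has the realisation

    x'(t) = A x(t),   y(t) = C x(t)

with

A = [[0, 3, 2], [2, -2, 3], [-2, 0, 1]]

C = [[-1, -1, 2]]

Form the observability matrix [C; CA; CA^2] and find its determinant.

350

CA = [[-6, -1, -3]]
CA^2 = [[4, -16, -18]]
Observability matrix O = [C; CA; CA^2] = [[-1, -1, 2], [-6, -1, -3], [4, -16, -18]]
Expanding along the first row, det(O) = (-1)·((-1)·(-18) - (-3)·(-16)) - (-1)·((-6)·(-18) - (-3)·4) + 2·((-6)·(-16) - (-1)·4) = (-1)·(-30) - (-1)·120 + 2·100 = 350
Since det(O) ≠ 0, rank(O) = 3 and the system is completely observable.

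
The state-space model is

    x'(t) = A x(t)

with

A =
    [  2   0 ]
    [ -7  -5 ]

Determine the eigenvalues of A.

-5, 2

det(sI - A) = s^2 - (tr A)s + det A, with tr A = 2 + (-5) = -3 and det A = 2·(-5) - 0·(-7) = -10 - 0 = -10.
So p(s) = det(sI - A) = s^2 + 3s - 10.
Factor s^2 + 3s - 10: two numbers with sum -3 and product -10 are 2 and -5, so s^2 + 3s - 10 = (s - 2)(s + 5).
Hence p(s) = (s - 2) (s + 5), with roots -5, 2.
At least one eigenvalue has non-negative real part, so the system is not asymptotically stable.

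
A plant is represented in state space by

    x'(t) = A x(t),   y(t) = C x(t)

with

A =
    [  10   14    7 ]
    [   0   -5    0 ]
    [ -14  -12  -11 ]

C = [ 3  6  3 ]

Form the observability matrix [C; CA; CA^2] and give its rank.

1

CA = [[-12, -24, -12]]
CA^2 = [[48, 96, 48]]
Observability matrix O = [C; CA; CA^2] = [[3, 6, 3], [-12, -24, -12], [48, 96, 48]]
Every row of O is a scalar multiple of row 1 = [3, 6, 3] (multipliers 1, -4, 16), so the rows span a one-dimensional space.
O ≠ 0, hence rank(O) = 1.
rank(O) = 1 < n = 3, so the pair (A, C) is not completely observable.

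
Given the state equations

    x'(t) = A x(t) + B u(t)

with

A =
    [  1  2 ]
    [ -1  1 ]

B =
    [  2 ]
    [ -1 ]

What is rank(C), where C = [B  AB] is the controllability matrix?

2

AB = [[0], [-3]]
Controllability matrix C = [B  AB] = [[2, 0], [-1, -3]]
det(C) = 2·(-3) - 0·(-1) = -6 - 0 = -6 ≠ 0, so rank(C) = 2.
rank(C) = 2 = n, so the pair (A, B) is completely controllable.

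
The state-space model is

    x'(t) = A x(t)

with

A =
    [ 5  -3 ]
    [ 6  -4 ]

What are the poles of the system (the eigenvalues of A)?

det(sI - A) = s^2 - (tr A)s + det A, with tr A = 5 + (-4) = 1 and det A = 5·(-4) - (-3)·6 = -20 - (-18) = -2.
So p(s) = det(sI - A) = s^2 - s - 2.
Factor s^2 - s - 2: two numbers with sum 1 and product -2 are 2 and -1, so s^2 - s - 2 = (s - 2)(s + 1).
Hence p(s) = (s - 2) (s + 1), with roots -1, 2.
At least one eigenvalue has non-negative real part, so the system is not asymptotically stable.

-1, 2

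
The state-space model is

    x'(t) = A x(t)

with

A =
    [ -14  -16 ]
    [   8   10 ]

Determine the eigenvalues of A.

-6, 2

det(sI - A) = s^2 - (tr A)s + det A, with tr A = (-14) + 10 = -4 and det A = (-14)·10 - (-16)·8 = -140 - (-128) = -12.
So p(s) = det(sI - A) = s^2 + 4s - 12.
Factor s^2 + 4s - 12: two numbers with sum -4 and product -12 are 2 and -6, so s^2 + 4s - 12 = (s - 2)(s + 6).
Hence p(s) = (s - 2) (s + 6), with roots -6, 2.
At least one eigenvalue has non-negative real part, so the system is not asymptotically stable.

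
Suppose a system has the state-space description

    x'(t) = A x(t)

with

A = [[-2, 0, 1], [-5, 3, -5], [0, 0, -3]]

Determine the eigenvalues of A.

-3, -2, 3

det(sI - A) = s^3 - (tr A)s^2 + (M11 + M22 + M33)s - det A, where Mii is the 2×2 principal minor of A obtained by deleting row i and column i.
tr A = (-2) + 3 + (-3) = -2; M11 = 3·(-3) - (-5)·0 = -9 - 0 = -9; M22 = (-2)·(-3) - 1·0 = 6 - 0 = 6; M33 = (-2)·3 - 0·(-5) = -6 - 0 = -6; sum of minors = -9.
det A = (-2)·(3·(-3) - (-5)·0) - 0·((-5)·(-3) - (-5)·0) + 1·((-5)·0 - 3·0) = (-2)·(-9) - 0·15 + 1·0 = 18.
So p(s) = det(sI - A) = s^3 + 2s^2 - 9s - 18.
Rational-root test: any integer root divides -18. Testing small divisors, s = -2 works: p(-2) = -8 + 8 + 18 + (-18) = 0, so (s + 2) is a factor.
Dividing, p(s) = (s + 2)(s^2 - 9).
Factor s^2 - 9: two numbers with sum 0 and product -9 are 3 and -3, so s^2 - 9 = (s - 3)(s + 3).
Hence p(s) = (s - 3) (s + 2) (s + 3), with roots -3, -2, 3.
At least one eigenvalue has non-negative real part, so the system is not asymptotically stable.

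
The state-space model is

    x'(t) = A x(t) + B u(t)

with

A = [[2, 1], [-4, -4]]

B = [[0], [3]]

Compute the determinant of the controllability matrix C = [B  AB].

-9

AB = [[3], [-12]]
Controllability matrix C = [B  AB] = [[0, 3], [3, -12]]
det(C) = 0·(-12) - 3·3 = 0 - 9 = -9
Since det(C) ≠ 0, rank(C) = 2 and the system is completely controllable.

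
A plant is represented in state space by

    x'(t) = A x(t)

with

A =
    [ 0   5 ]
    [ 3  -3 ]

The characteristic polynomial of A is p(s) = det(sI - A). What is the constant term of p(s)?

-15

For a 2×2 matrix, det(sI - A) = s^2 - (tr A)s + det A.
tr A = -3, det A = -15.
So p(s) = s^2 + 3s - 15.
The constant term is -15.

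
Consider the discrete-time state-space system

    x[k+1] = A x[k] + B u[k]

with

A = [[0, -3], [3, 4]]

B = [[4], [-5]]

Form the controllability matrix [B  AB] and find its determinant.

AB = [[15], [-8]]
Controllability matrix C = [B  AB] = [[4, 15], [-5, -8]]
det(C) = 4·(-8) - 15·(-5) = -32 - (-75) = 43
Since det(C) ≠ 0, rank(C) = 2 and the system is completely controllable.

43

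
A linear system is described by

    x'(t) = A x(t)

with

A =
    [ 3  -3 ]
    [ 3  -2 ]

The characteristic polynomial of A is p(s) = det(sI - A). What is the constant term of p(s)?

3

For a 2×2 matrix, det(sI - A) = s^2 - (tr A)s + det A.
tr A = 1, det A = 3.
So p(s) = s^2 - s + 3.
The constant term is 3.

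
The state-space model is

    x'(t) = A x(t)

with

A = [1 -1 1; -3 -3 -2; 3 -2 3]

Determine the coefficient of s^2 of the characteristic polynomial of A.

-1

Expand det(sI - A) for the 3×3 matrix.
p(s) = s^3 - s^2 - 19s + 1.
(Check: constant term = det(-A) = (-1)^3 det A = 1; coefficient of s^2 = -tr A = -1.)
The coefficient of s^2 is -1.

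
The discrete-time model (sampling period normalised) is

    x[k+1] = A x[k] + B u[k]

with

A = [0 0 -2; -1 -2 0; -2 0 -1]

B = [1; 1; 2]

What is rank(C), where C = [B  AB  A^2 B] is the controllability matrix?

3

AB = [[-4], [-3], [-4]]
A^2B = [[8], [10], [12]]
Controllability matrix C = [B  AB  A^2B] = [[1, -4, 8], [1, -3, 10], [2, -4, 12]]
det(C) = 1·((-3)·12 - 10·(-4)) - (-4)·(1·12 - 10·2) + 8·(1·(-4) - (-3)·2) = 1·4 - (-4)·(-8) + 8·2 = -12 ≠ 0, so rank(C) = 3.
rank(C) = 3 = n, so the pair (A, B) is completely controllable.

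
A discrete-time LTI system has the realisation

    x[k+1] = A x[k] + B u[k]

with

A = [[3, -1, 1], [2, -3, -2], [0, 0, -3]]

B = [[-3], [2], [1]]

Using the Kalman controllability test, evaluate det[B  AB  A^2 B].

-126

AB = [[-10], [-14], [-3]]
A^2B = [[-19], [28], [9]]
Controllability matrix C = [B  AB  A^2B] = [[-3, -10, -19], [2, -14, 28], [1, -3, 9]]
Expanding along the first row, det(C) = (-3)·((-14)·9 - 28·(-3)) - (-10)·(2·9 - 28·1) + (-19)·(2·(-3) - (-14)·1) = (-3)·(-42) - (-10)·(-10) + (-19)·8 = -126
Since det(C) ≠ 0, rank(C) = 3 and the system is completely controllable.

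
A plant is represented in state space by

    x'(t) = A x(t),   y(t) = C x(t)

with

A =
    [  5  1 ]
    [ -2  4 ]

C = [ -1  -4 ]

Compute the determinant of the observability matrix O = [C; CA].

CA = [[3, -17]]
Observability matrix O = [C; CA] = [[-1, -4], [3, -17]]
det(O) = (-1)·(-17) - (-4)·3 = 17 - (-12) = 29
Since det(O) ≠ 0, rank(O) = 2 and the system is completely observable.

29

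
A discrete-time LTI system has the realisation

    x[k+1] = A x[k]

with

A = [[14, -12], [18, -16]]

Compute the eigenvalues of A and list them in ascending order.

-4, 2

det(zI - A) = z^2 - (tr A)z + det A, with tr A = 14 + (-16) = -2 and det A = 14·(-16) - (-12)·18 = -224 - (-216) = -8.
So p(z) = det(zI - A) = z^2 + 2z - 8.
Factor z^2 + 2z - 8: two numbers with sum -2 and product -8 are 2 and -4, so z^2 + 2z - 8 = (z - 2)(z + 4).
Hence p(z) = (z - 2) (z + 4), with roots -4, 2.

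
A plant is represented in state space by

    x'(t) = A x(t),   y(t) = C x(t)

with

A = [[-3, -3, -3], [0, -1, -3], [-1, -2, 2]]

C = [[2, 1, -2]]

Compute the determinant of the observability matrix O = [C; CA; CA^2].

929

CA = [[-4, -3, -13]]
CA^2 = [[25, 41, -5]]
Observability matrix O = [C; CA; CA^2] = [[2, 1, -2], [-4, -3, -13], [25, 41, -5]]
Expanding along the first row, det(O) = 2·((-3)·(-5) - (-13)·41) - 1·((-4)·(-5) - (-13)·25) + (-2)·((-4)·41 - (-3)·25) = 2·548 - 1·345 + (-2)·(-89) = 929
Since det(O) ≠ 0, rank(O) = 3 and the system is completely observable.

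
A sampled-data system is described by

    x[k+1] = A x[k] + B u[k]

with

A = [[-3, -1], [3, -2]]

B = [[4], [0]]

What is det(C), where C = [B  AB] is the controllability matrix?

48

AB = [[-12], [12]]
Controllability matrix C = [B  AB] = [[4, -12], [0, 12]]
det(C) = 4·12 - (-12)·0 = 48 - 0 = 48
Since det(C) ≠ 0, rank(C) = 2 and the system is completely controllable.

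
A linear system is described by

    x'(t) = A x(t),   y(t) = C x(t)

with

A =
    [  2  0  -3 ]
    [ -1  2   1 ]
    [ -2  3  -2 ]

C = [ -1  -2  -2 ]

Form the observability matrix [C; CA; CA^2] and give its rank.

CA = [[4, -10, 5]]
CA^2 = [[8, -5, -32]]
Observability matrix O = [C; CA; CA^2] = [[-1, -2, -2], [4, -10, 5], [8, -5, -32]]
det(O) = (-1)·((-10)·(-32) - 5·(-5)) - (-2)·(4·(-32) - 5·8) + (-2)·(4·(-5) - (-10)·8) = (-1)·345 - (-2)·(-168) + (-2)·60 = -801 ≠ 0, so rank(O) = 3.
rank(O) = 3 = n, so the pair (A, C) is completely observable.

3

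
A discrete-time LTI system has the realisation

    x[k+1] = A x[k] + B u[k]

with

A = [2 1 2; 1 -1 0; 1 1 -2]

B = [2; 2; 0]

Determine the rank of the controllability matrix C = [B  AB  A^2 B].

AB = [[6], [0], [4]]
A^2B = [[20], [6], [-2]]
Controllability matrix C = [B  AB  A^2B] = [[2, 6, 20], [2, 0, 6], [0, 4, -2]]
det(C) = 2·(0·(-2) - 6·4) - 6·(2·(-2) - 6·0) + 20·(2·4 - 0·0) = 2·(-24) - 6·(-4) + 20·8 = 136 ≠ 0, so rank(C) = 3.
rank(C) = 3 = n, so the pair (A, B) is completely controllable.

3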